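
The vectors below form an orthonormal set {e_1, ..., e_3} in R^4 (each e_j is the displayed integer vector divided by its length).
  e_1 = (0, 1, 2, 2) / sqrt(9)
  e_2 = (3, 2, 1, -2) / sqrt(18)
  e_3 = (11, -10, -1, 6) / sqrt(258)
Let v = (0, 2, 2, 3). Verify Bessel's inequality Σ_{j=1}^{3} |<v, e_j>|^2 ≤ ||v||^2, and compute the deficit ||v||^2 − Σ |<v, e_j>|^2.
Σ |<v, e_j>|^2 = 2072/129; ||v||^2 = 17; deficit = 121/129

Write each e_j = u_j / sqrt(<u_j, u_j>) where u_j is the displayed integer vector. Then <v, e_j> = <v, u_j> / sqrt(<u_j, u_j>), so |<v, e_j>|^2 = <v, u_j>^2 / <u_j, u_j>.
Coefficients: <v, e_1> = 12/sqrt(9), <v, e_2> = 0/sqrt(18), <v, e_3> = -4/sqrt(258).
Square and sum: Σ |<v, e_j>|^2 = 2072/129.
Compute ||v||^2 = v·v = 17.
Deficit = 17 − 2072/129 = 121/129 ≥ 0, confirming Bessel's inequality. (The deficit equals ||v − Σ <v,e_j> e_j||^2, the squared distance from v to span{e_j}.)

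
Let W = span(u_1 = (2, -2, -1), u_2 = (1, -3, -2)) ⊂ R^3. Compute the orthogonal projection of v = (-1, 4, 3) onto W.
proj_W(v) = (-25/26, 107/26, 37/13)

Set up U = [u_1 | ... | u_2] ∈ R^(3×2). The projector onto W = col(U) is P = U (U^T U)^(-1) U^T.
Compute U^T U =
  [9, 10]
  [10, 14],
and U^T v = (-13, -19).
Solve U^T U · c = U^T v for the coefficients: c = (4/13, -41/26). The projection is proj_W(v) = U c.
Check: (v - proj_W(v)) · u_1 = 0  (should be 0).
Check: (v - proj_W(v)) · u_2 = 0  (should be 0).
Result: proj_W(v) = (-25/26, 107/26, 37/13).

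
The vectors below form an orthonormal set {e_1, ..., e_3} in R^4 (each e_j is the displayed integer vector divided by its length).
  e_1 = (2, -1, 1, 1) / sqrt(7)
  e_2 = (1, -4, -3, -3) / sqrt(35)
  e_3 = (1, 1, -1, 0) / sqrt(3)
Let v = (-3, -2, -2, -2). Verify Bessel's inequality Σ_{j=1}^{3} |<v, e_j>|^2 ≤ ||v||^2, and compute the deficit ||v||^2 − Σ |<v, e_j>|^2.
Σ |<v, e_j>|^2 = 102/5; ||v||^2 = 21; deficit = 3/5

Write each e_j = u_j / sqrt(<u_j, u_j>) where u_j is the displayed integer vector. Then <v, e_j> = <v, u_j> / sqrt(<u_j, u_j>), so |<v, e_j>|^2 = <v, u_j>^2 / <u_j, u_j>.
Coefficients: <v, e_1> = -8/sqrt(7), <v, e_2> = 17/sqrt(35), <v, e_3> = -3/sqrt(3).
Square and sum: Σ |<v, e_j>|^2 = 102/5.
Compute ||v||^2 = v·v = 21.
Deficit = 21 − 102/5 = 3/5 ≥ 0, confirming Bessel's inequality. (The deficit equals ||v − Σ <v,e_j> e_j||^2, the squared distance from v to span{e_j}.)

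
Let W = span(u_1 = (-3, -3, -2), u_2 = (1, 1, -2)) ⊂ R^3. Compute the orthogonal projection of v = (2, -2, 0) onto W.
proj_W(v) = (0, 0, 0)

Set up U = [u_1 | ... | u_2] ∈ R^(3×2). The projector onto W = col(U) is P = U (U^T U)^(-1) U^T.
Compute U^T U =
  [22, -2]
  [-2, 6],
and U^T v = (0, 0).
Solve U^T U · c = U^T v for the coefficients: c = (0, 0). The projection is proj_W(v) = U c.
Check: (v - proj_W(v)) · u_1 = 0  (should be 0).
Check: (v - proj_W(v)) · u_2 = 0  (should be 0).
Result: proj_W(v) = (0, 0, 0).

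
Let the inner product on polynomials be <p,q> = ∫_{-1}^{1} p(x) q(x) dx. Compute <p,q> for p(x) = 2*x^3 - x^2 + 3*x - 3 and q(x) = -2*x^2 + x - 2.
<p,q> = 314/15

Expand the product: p(x)·q(x) = -4*x^5 + 4*x^4 - 11*x^3 + 11*x^2 - 9*x + 6.
∫_{-1}^{1} of each monomial x^k gives [2/(k+1) if k even, 0 if k odd]. Integrating term-by-term (or equivalently evaluating the antiderivative F(x) = -2*x^6/3 + 4*x^5/5 - 11*x^4/4 + 11*x^3/3 - 9*x^2/2 + 6*x at the endpoints):
  F(1) − F(−1) = 51/20 − (-1103/60) = 314/15.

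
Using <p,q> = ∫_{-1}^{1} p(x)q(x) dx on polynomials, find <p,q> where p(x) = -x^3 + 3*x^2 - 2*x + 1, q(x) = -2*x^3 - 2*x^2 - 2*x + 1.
<p,q> = 124/21

Expand the product: p(x)·q(x) = 2*x^6 - 4*x^5 - 5*x^3 + 5*x^2 - 4*x + 1.
∫_{-1}^{1} of each monomial x^k gives [2/(k+1) if k even, 0 if k odd]. Integrating term-by-term (or equivalently evaluating the antiderivative F(x) = 2*x^7/7 - 2*x^6/3 - 5*x^4/4 + 5*x^3/3 - 2*x^2 + x at the endpoints):
  F(1) − F(−1) = -27/28 − (-577/84) = 124/21.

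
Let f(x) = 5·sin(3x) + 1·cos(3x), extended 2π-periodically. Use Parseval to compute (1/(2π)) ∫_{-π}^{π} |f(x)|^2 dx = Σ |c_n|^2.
Σ |c_n|^2 = 13

Expand |f|^2 and use orthogonality of {sin(nx), cos(mx)} on [-π, π]:
  ∫_{-π}^{π} sin(nx)^2 dx = π, ∫ cos(mx)^2 dx = π, and cross terms integrate to 0.
So ∫_{-π}^{π} f(x)^2 dx = 5^2 · π + 1^2 · π = (25 + 1)π.
Divide by 2π: (25 + 1)/2 = 13.
By Parseval, this equals Σ |c_n|^2.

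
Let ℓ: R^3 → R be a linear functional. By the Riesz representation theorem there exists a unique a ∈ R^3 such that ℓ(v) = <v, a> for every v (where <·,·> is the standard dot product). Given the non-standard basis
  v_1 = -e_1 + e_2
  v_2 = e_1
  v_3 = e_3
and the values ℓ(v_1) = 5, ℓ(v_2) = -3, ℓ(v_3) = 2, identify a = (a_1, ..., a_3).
a = (-3, 2, 2)

Write a = (a_1, ..., a_3) in the standard basis. For each basis vector v_i, ℓ(v_i) = <v_i, a> is a linear equation in the a_j's. Collect the n equations into a matrix system V a = ℓ, where row i of V is v_i (expressed in the standard basis). Since V is invertible (lower-triangular with 1s on the diagonal, up to permutation), solve by back-substitution:
  V =
[[-1, 1, 0],
 [1, 0, 0],
 [0, 0, 1]]
  V a = (5, -3, 2)
Solving gives a = (-3, 2, 2).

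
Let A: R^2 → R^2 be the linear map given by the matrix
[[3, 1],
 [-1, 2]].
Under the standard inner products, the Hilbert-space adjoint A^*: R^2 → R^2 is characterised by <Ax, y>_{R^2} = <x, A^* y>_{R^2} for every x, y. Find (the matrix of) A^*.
A^* = A^T =
[[3, -1],
 [1, 2]]

For real matrices with standard dot products, the defining identity <Ax, y> = <x, A^* y> gives (Ax)^T y = x^T (A^*) y, i.e. x^T A^T y = x^T (A^*) y. Since this holds for all x, y, we must have A^* = A^T. Therefore
A^* =
[[3, -1],
 [1, 2]].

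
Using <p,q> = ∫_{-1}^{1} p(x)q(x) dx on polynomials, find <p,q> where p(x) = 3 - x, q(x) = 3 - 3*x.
<p,q> = 20

Expand the product: p(x)·q(x) = 3*x^2 - 12*x + 9.
∫_{-1}^{1} of each monomial x^k gives [2/(k+1) if k even, 0 if k odd]. Integrating term-by-term (or equivalently evaluating the antiderivative F(x) = x^3 - 6*x^2 + 9*x at the endpoints):
  F(1) − F(−1) = 4 − (-16) = 20.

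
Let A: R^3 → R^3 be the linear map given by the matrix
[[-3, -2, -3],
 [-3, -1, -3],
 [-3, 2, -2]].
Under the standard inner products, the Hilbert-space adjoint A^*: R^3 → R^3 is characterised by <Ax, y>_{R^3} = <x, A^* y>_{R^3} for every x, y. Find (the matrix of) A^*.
A^* = A^T =
[[-3, -3, -3],
 [-2, -1, 2],
 [-3, -3, -2]]

For real matrices with standard dot products, the defining identity <Ax, y> = <x, A^* y> gives (Ax)^T y = x^T (A^*) y, i.e. x^T A^T y = x^T (A^*) y. Since this holds for all x, y, we must have A^* = A^T. Therefore
A^* =
[[-3, -3, -3],
 [-2, -1, 2],
 [-3, -3, -2]].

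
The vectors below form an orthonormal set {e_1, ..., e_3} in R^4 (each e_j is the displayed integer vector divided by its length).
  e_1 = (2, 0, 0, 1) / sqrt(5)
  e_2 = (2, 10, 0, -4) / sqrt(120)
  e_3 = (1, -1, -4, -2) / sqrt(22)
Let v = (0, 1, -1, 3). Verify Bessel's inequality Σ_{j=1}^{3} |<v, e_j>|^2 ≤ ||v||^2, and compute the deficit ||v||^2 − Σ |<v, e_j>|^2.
Σ |<v, e_j>|^2 = 74/33; ||v||^2 = 11; deficit = 289/33

Write each e_j = u_j / sqrt(<u_j, u_j>) where u_j is the displayed integer vector. Then <v, e_j> = <v, u_j> / sqrt(<u_j, u_j>), so |<v, e_j>|^2 = <v, u_j>^2 / <u_j, u_j>.
Coefficients: <v, e_1> = 3/sqrt(5), <v, e_2> = -2/sqrt(120), <v, e_3> = -3/sqrt(22).
Square and sum: Σ |<v, e_j>|^2 = 74/33.
Compute ||v||^2 = v·v = 11.
Deficit = 11 − 74/33 = 289/33 ≥ 0, confirming Bessel's inequality. (The deficit equals ||v − Σ <v,e_j> e_j||^2, the squared distance from v to span{e_j}.)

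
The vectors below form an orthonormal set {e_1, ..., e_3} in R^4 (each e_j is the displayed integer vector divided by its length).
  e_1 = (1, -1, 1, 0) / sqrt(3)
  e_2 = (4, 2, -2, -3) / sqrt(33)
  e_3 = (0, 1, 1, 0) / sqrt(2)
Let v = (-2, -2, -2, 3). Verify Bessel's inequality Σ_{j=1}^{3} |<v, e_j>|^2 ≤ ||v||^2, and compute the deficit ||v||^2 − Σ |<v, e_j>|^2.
Σ |<v, e_j>|^2 = 199/11; ||v||^2 = 21; deficit = 32/11

Write each e_j = u_j / sqrt(<u_j, u_j>) where u_j is the displayed integer vector. Then <v, e_j> = <v, u_j> / sqrt(<u_j, u_j>), so |<v, e_j>|^2 = <v, u_j>^2 / <u_j, u_j>.
Coefficients: <v, e_1> = -2/sqrt(3), <v, e_2> = -17/sqrt(33), <v, e_3> = -4/sqrt(2).
Square and sum: Σ |<v, e_j>|^2 = 199/11.
Compute ||v||^2 = v·v = 21.
Deficit = 21 − 199/11 = 32/11 ≥ 0, confirming Bessel's inequality. (The deficit equals ||v − Σ <v,e_j> e_j||^2, the squared distance from v to span{e_j}.)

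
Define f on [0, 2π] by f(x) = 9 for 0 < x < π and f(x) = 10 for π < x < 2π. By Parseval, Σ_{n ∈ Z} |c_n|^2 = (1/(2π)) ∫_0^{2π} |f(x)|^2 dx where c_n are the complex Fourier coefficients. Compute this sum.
Σ |c_n|^2 = 181/2

Parseval equates the L^2 energy of f (normalised by 1/(2π)) with the ℓ^2 sum of its Fourier coefficients: (1/(2π)) ∫_0^{2π} |f|^2 = Σ |c_n|^2.
Compute the left side: (1/(2π)) [∫_0^π 9^2 dx + ∫_π^{2π} 10^2 dx] = (1/(2π)) · (81π + 100π) = (81 + 100)/2 = 181/2.
So Σ_{n ∈ Z} |c_n|^2 = 181/2.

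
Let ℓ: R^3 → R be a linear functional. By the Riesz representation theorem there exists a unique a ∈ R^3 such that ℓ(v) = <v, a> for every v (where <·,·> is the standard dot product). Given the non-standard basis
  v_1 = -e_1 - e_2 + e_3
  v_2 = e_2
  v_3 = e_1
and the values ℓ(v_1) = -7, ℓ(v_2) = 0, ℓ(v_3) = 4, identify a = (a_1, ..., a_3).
a = (4, 0, -3)

Write a = (a_1, ..., a_3) in the standard basis. For each basis vector v_i, ℓ(v_i) = <v_i, a> is a linear equation in the a_j's. Collect the n equations into a matrix system V a = ℓ, where row i of V is v_i (expressed in the standard basis). Since V is invertible (lower-triangular with 1s on the diagonal, up to permutation), solve by back-substitution:
  V =
[[-1, -1, 1],
 [0, 1, 0],
 [1, 0, 0]]
  V a = (-7, 0, 4)
Solving gives a = (4, 0, -3).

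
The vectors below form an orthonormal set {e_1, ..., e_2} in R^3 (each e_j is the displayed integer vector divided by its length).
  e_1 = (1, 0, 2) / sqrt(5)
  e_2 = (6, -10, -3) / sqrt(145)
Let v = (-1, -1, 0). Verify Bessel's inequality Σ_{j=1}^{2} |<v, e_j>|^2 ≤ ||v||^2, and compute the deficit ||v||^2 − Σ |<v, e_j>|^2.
Σ |<v, e_j>|^2 = 9/29; ||v||^2 = 2; deficit = 49/29

Write each e_j = u_j / sqrt(<u_j, u_j>) where u_j is the displayed integer vector. Then <v, e_j> = <v, u_j> / sqrt(<u_j, u_j>), so |<v, e_j>|^2 = <v, u_j>^2 / <u_j, u_j>.
Coefficients: <v, e_1> = -1/sqrt(5), <v, e_2> = 4/sqrt(145).
Square and sum: Σ |<v, e_j>|^2 = 9/29.
Compute ||v||^2 = v·v = 2.
Deficit = 2 − 9/29 = 49/29 ≥ 0, confirming Bessel's inequality. (The deficit equals ||v − Σ <v,e_j> e_j||^2, the squared distance from v to span{e_j}.)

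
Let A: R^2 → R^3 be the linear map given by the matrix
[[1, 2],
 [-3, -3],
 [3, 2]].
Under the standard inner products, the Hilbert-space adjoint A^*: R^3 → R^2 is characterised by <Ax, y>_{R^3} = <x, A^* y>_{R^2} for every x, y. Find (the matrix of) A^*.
A^* = A^T =
[[1, -3, 3],
 [2, -3, 2]]

For real matrices with standard dot products, the defining identity <Ax, y> = <x, A^* y> gives (Ax)^T y = x^T (A^*) y, i.e. x^T A^T y = x^T (A^*) y. Since this holds for all x, y, we must have A^* = A^T. Therefore
A^* =
[[1, -3, 3],
 [2, -3, 2]].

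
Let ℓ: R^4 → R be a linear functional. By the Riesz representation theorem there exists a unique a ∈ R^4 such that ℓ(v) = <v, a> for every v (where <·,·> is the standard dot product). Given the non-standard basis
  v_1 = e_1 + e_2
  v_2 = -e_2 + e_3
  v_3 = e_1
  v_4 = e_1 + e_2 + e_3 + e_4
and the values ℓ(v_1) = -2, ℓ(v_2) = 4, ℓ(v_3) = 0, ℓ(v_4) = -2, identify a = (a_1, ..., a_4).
a = (0, -2, 2, -2)

Write a = (a_1, ..., a_4) in the standard basis. For each basis vector v_i, ℓ(v_i) = <v_i, a> is a linear equation in the a_j's. Collect the n equations into a matrix system V a = ℓ, where row i of V is v_i (expressed in the standard basis). Since V is invertible (lower-triangular with 1s on the diagonal, up to permutation), solve by back-substitution:
  V =
[[1, 1, 0, 0],
 [0, -1, 1, 0],
 [1, 0, 0, 0],
 [1, 1, 1, 1]]
  V a = (-2, 4, 0, -2)
Solving gives a = (0, -2, 2, -2).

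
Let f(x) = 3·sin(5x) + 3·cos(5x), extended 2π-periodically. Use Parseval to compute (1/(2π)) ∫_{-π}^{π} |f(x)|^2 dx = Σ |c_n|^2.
Σ |c_n|^2 = 9

Expand |f|^2 and use orthogonality of {sin(nx), cos(mx)} on [-π, π]:
  ∫_{-π}^{π} sin(nx)^2 dx = π, ∫ cos(mx)^2 dx = π, and cross terms integrate to 0.
So ∫_{-π}^{π} f(x)^2 dx = 3^2 · π + 3^2 · π = (9 + 9)π.
Divide by 2π: (9 + 9)/2 = 9.
By Parseval, this equals Σ |c_n|^2.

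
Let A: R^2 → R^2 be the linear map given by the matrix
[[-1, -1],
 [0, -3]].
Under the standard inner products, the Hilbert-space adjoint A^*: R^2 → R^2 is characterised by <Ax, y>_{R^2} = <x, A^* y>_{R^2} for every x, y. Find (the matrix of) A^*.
A^* = A^T =
[[-1, 0],
 [-1, -3]]

For real matrices with standard dot products, the defining identity <Ax, y> = <x, A^* y> gives (Ax)^T y = x^T (A^*) y, i.e. x^T A^T y = x^T (A^*) y. Since this holds for all x, y, we must have A^* = A^T. Therefore
A^* =
[[-1, 0],
 [-1, -3]].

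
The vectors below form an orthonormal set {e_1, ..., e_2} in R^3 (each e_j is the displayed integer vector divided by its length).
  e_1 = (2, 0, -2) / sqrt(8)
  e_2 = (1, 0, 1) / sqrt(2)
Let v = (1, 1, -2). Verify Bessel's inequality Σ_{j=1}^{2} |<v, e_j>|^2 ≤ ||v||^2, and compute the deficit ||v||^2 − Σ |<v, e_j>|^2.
Σ |<v, e_j>|^2 = 5; ||v||^2 = 6; deficit = 1

Write each e_j = u_j / sqrt(<u_j, u_j>) where u_j is the displayed integer vector. Then <v, e_j> = <v, u_j> / sqrt(<u_j, u_j>), so |<v, e_j>|^2 = <v, u_j>^2 / <u_j, u_j>.
Coefficients: <v, e_1> = 6/sqrt(8), <v, e_2> = -1/sqrt(2).
Square and sum: Σ |<v, e_j>|^2 = 5.
Compute ||v||^2 = v·v = 6.
Deficit = 6 − 5 = 1 ≥ 0, confirming Bessel's inequality. (The deficit equals ||v − Σ <v,e_j> e_j||^2, the squared distance from v to span{e_j}.)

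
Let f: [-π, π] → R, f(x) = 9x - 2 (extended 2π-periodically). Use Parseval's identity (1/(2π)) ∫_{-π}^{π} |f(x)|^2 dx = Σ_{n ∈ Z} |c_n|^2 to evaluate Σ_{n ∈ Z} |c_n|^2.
Σ |c_n|^2 = 27π^2 + 4

Expand and integrate term by term over [-π, π]:
  ∫ (9x)^2 dx = 81·(2π^3/3); ∫ 2·9·(-2)·x dx = 0 (odd integrand); ∫ (-2)^2 dx = 4·2π.
So (1/(2π)) ∫_{-π}^{π} (9x - 2)^2 dx = 81π^2/3 + 4 = 27π^2 + 4.
Parseval ⇒ Σ |c_n|^2 = 27π^2 + 4.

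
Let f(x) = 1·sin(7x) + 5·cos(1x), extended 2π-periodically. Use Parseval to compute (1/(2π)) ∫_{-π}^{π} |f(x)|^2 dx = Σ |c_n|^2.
Σ |c_n|^2 = 13

Expand |f|^2 and use orthogonality of {sin(nx), cos(mx)} on [-π, π]:
  ∫_{-π}^{π} sin(nx)^2 dx = π, ∫ cos(mx)^2 dx = π, and cross terms integrate to 0.
So ∫_{-π}^{π} f(x)^2 dx = 1^2 · π + 5^2 · π = (1 + 25)π.
Divide by 2π: (1 + 25)/2 = 13.
By Parseval, this equals Σ |c_n|^2.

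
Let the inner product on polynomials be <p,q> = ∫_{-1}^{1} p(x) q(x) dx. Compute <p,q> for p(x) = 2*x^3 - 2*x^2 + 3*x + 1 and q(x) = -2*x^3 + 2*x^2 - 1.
<p,q> = -94/21

Expand the product: p(x)·q(x) = -4*x^6 + 8*x^5 - 10*x^4 + 2*x^3 + 4*x^2 - 3*x - 1.
∫_{-1}^{1} of each monomial x^k gives [2/(k+1) if k even, 0 if k odd]. Integrating term-by-term (or equivalently evaluating the antiderivative F(x) = -4*x^7/7 + 4*x^6/3 - 2*x^5 + x^4/2 + 4*x^3/3 - 3*x^2/2 - x at the endpoints):
  F(1) − F(−1) = -40/21 − (18/7) = -94/21.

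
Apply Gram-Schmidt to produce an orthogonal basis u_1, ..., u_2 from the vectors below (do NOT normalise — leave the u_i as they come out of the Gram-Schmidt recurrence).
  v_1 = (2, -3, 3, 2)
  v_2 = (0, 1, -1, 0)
Orthogonal basis:
  u_1 = (2, -3, 3, 2)
  u_2 = (6/13, 4/13, -4/13, 6/13)

Apply the Gram-Schmidt recurrence
  u_1 = v_1
  u_i = v_i − Σ_{j<i} ((v_i · u_j) / (u_j · u_j)) · u_j.

Step by step this gives:
  u_1 = (2, -3, 3, 2)
  u_2 = (6/13, 4/13, -4/13, 6/13)

Orthogonality check:
  u_2 · u_1 = 0 (should be 0)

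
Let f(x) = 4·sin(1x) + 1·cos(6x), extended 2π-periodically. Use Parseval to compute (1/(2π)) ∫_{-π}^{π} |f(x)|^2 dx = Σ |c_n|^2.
Σ |c_n|^2 = 17/2

Expand |f|^2 and use orthogonality of {sin(nx), cos(mx)} on [-π, π]:
  ∫_{-π}^{π} sin(nx)^2 dx = π, ∫ cos(mx)^2 dx = π, and cross terms integrate to 0.
So ∫_{-π}^{π} f(x)^2 dx = 4^2 · π + 1^2 · π = (16 + 1)π.
Divide by 2π: (16 + 1)/2 = 17/2.
By Parseval, this equals Σ |c_n|^2.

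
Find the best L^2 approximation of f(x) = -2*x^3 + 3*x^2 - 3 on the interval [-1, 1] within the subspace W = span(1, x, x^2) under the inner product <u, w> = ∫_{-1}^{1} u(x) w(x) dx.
g(x) = 3*x^2 - 6*x/5 - 3

The best approximation g ∈ W is the orthogonal projection of f onto W. Writing g = a_0 + a_1 x + a_2 x^2, the coefficients solve the normal equations G · a = b where
  G_{ij} = <φ_i, φ_j> and b_i = <f, φ_i>, with φ_0 = 1, φ_1 = x, φ_2 = x^2.
G =
  [2, 0, 2/3]
  [0, 2/3, 0]
  [2/3, 0, 2/5],
b = (-4, -4/5, -4/5).
Solving gives a_0 = -3, a_1 = -6/5, a_2 = 3, so
  g(x) = 3*x^2 - 6*x/5 - 3.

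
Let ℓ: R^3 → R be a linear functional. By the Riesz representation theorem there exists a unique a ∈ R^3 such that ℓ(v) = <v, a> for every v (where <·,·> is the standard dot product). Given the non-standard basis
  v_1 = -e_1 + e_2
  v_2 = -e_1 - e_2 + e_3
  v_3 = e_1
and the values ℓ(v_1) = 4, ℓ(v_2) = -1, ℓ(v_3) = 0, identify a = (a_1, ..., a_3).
a = (0, 4, 3)

Write a = (a_1, ..., a_3) in the standard basis. For each basis vector v_i, ℓ(v_i) = <v_i, a> is a linear equation in the a_j's. Collect the n equations into a matrix system V a = ℓ, where row i of V is v_i (expressed in the standard basis). Since V is invertible (lower-triangular with 1s on the diagonal, up to permutation), solve by back-substitution:
  V =
[[-1, 1, 0],
 [-1, -1, 1],
 [1, 0, 0]]
  V a = (4, -1, 0)
Solving gives a = (0, 4, 3).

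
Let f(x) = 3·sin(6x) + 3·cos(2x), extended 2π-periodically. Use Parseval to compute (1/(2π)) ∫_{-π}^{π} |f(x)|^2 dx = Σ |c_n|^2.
Σ |c_n|^2 = 9

Expand |f|^2 and use orthogonality of {sin(nx), cos(mx)} on [-π, π]:
  ∫_{-π}^{π} sin(nx)^2 dx = π, ∫ cos(mx)^2 dx = π, and cross terms integrate to 0.
So ∫_{-π}^{π} f(x)^2 dx = 3^2 · π + 3^2 · π = (9 + 9)π.
Divide by 2π: (9 + 9)/2 = 9.
By Parseval, this equals Σ |c_n|^2.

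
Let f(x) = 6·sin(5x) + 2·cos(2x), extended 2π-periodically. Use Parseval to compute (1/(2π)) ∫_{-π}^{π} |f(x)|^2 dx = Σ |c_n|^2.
Σ |c_n|^2 = 20

Expand |f|^2 and use orthogonality of {sin(nx), cos(mx)} on [-π, π]:
  ∫_{-π}^{π} sin(nx)^2 dx = π, ∫ cos(mx)^2 dx = π, and cross terms integrate to 0.
So ∫_{-π}^{π} f(x)^2 dx = 6^2 · π + 2^2 · π = (36 + 4)π.
Divide by 2π: (36 + 4)/2 = 20.
By Parseval, this equals Σ |c_n|^2.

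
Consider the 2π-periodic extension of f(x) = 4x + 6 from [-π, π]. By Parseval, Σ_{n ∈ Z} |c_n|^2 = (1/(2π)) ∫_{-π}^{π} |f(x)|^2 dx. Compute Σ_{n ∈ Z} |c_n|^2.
Σ |c_n|^2 = 16π^2/3 + 36

Expand and integrate term by term over [-π, π]:
  ∫ (4x)^2 dx = 16·(2π^3/3); ∫ 2·4·(6)·x dx = 0 (odd integrand); ∫ 6^2 dx = 36·2π.
So (1/(2π)) ∫_{-π}^{π} (4x + 6)^2 dx = 16π^2/3 + 36 = 16π^2/3 + 36.
Parseval ⇒ Σ |c_n|^2 = 16π^2/3 + 36.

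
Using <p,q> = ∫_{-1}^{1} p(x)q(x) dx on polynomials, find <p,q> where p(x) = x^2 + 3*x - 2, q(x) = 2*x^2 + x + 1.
<p,q> = -16/5

Expand the product: p(x)·q(x) = 2*x^4 + 7*x^3 + x - 2.
∫_{-1}^{1} of each monomial x^k gives [2/(k+1) if k even, 0 if k odd]. Integrating term-by-term (or equivalently evaluating the antiderivative F(x) = 2*x^5/5 + 7*x^4/4 + x^2/2 - 2*x at the endpoints):
  F(1) − F(−1) = 13/20 − (77/20) = -16/5.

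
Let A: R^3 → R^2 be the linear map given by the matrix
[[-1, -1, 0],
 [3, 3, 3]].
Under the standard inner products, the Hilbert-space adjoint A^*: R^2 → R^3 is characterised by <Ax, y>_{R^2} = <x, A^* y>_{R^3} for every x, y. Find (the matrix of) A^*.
A^* = A^T =
[[-1, 3],
 [-1, 3],
 [0, 3]]

For real matrices with standard dot products, the defining identity <Ax, y> = <x, A^* y> gives (Ax)^T y = x^T (A^*) y, i.e. x^T A^T y = x^T (A^*) y. Since this holds for all x, y, we must have A^* = A^T. Therefore
A^* =
[[-1, 3],
 [-1, 3],
 [0, 3]].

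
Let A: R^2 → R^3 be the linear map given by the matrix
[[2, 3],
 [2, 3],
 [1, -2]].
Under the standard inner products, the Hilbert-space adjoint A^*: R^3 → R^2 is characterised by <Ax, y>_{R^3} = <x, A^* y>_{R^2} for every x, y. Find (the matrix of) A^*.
A^* = A^T =
[[2, 2, 1],
 [3, 3, -2]]

For real matrices with standard dot products, the defining identity <Ax, y> = <x, A^* y> gives (Ax)^T y = x^T (A^*) y, i.e. x^T A^T y = x^T (A^*) y. Since this holds for all x, y, we must have A^* = A^T. Therefore
A^* =
[[2, 2, 1],
 [3, 3, -2]].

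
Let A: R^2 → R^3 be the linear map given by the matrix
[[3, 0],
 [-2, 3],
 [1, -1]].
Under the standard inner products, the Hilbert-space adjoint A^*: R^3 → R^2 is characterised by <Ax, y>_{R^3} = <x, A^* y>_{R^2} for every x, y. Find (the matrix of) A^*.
A^* = A^T =
[[3, -2, 1],
 [0, 3, -1]]

For real matrices with standard dot products, the defining identity <Ax, y> = <x, A^* y> gives (Ax)^T y = x^T (A^*) y, i.e. x^T A^T y = x^T (A^*) y. Since this holds for all x, y, we must have A^* = A^T. Therefore
A^* =
[[3, -2, 1],
 [0, 3, -1]].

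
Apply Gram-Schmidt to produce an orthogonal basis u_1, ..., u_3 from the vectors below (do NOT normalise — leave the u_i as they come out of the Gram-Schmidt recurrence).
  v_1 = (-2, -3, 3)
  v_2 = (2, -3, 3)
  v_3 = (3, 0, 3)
Orthogonal basis:
  u_1 = (-2, -3, 3)
  u_2 = (36/11, -12/11, 12/11)
  u_3 = (0, 3/2, 3/2)

Apply the Gram-Schmidt recurrence
  u_1 = v_1
  u_i = v_i − Σ_{j<i} ((v_i · u_j) / (u_j · u_j)) · u_j.

Step by step this gives:
  u_1 = (-2, -3, 3)
  u_2 = (36/11, -12/11, 12/11)
  u_3 = (0, 3/2, 3/2)

Orthogonality check:
  u_2 · u_1 = 0 (should be 0)
  u_3 · u_1 = 0 (should be 0)
  u_3 · u_2 = 0 (should be 0)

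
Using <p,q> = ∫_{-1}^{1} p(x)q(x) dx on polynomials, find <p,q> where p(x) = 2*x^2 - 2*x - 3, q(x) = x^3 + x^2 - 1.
<p,q> = 8/3

Expand the product: p(x)·q(x) = 2*x^5 - 5*x^3 - 5*x^2 + 2*x + 3.
∫_{-1}^{1} of each monomial x^k gives [2/(k+1) if k even, 0 if k odd]. Integrating term-by-term (or equivalently evaluating the antiderivative F(x) = x^6/3 - 5*x^4/4 - 5*x^3/3 + x^2 + 3*x at the endpoints):
  F(1) − F(−1) = 17/12 − (-5/4) = 8/3.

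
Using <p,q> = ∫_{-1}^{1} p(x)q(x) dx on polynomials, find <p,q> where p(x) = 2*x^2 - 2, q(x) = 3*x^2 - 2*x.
<p,q> = -8/5

Expand the product: p(x)·q(x) = 6*x^4 - 4*x^3 - 6*x^2 + 4*x.
∫_{-1}^{1} of each monomial x^k gives [2/(k+1) if k even, 0 if k odd]. Integrating term-by-term (or equivalently evaluating the antiderivative F(x) = 6*x^5/5 - x^4 - 2*x^3 + 2*x^2 at the endpoints):
  F(1) − F(−1) = 1/5 − (9/5) = -8/5.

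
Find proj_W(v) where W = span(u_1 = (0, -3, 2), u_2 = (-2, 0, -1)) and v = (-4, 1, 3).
proj_W(v) = (-142/61, -75/61, -21/61)

Set up U = [u_1 | ... | u_2] ∈ R^(3×2). The projector onto W = col(U) is P = U (U^T U)^(-1) U^T.
Compute U^T U =
  [13, -2]
  [-2, 5],
and U^T v = (3, 5).
Solve U^T U · c = U^T v for the coefficients: c = (25/61, 71/61). The projection is proj_W(v) = U c.
Check: (v - proj_W(v)) · u_1 = 0  (should be 0).
Check: (v - proj_W(v)) · u_2 = 0  (should be 0).
Result: proj_W(v) = (-142/61, -75/61, -21/61).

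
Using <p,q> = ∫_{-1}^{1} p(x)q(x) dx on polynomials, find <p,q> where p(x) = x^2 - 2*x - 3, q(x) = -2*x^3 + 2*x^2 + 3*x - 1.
<p,q> = -4/15

Expand the product: p(x)·q(x) = -2*x^5 + 6*x^4 + 5*x^3 - 13*x^2 - 7*x + 3.
∫_{-1}^{1} of each monomial x^k gives [2/(k+1) if k even, 0 if k odd]. Integrating term-by-term (or equivalently evaluating the antiderivative F(x) = -x^6/3 + 6*x^5/5 + 5*x^4/4 - 13*x^3/3 - 7*x^2/2 + 3*x at the endpoints):
  F(1) − F(−1) = -163/60 − (-49/20) = -4/15.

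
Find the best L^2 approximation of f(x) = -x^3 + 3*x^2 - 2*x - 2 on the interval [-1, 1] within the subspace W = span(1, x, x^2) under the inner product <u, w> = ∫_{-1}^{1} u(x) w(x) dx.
g(x) = 3*x^2 - 13*x/5 - 2

The best approximation g ∈ W is the orthogonal projection of f onto W. Writing g = a_0 + a_1 x + a_2 x^2, the coefficients solve the normal equations G · a = b where
  G_{ij} = <φ_i, φ_j> and b_i = <f, φ_i>, with φ_0 = 1, φ_1 = x, φ_2 = x^2.
G =
  [2, 0, 2/3]
  [0, 2/3, 0]
  [2/3, 0, 2/5],
b = (-2, -26/15, -2/15).
Solving gives a_0 = -2, a_1 = -13/5, a_2 = 3, so
  g(x) = 3*x^2 - 13*x/5 - 2.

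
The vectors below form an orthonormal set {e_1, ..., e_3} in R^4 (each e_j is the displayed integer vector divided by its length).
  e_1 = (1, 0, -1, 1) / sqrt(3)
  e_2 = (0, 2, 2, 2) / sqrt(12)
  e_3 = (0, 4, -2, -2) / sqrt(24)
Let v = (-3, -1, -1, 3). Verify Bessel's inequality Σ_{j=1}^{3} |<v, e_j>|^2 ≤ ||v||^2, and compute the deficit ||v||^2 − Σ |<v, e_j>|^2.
Σ |<v, e_j>|^2 = 10/3; ||v||^2 = 20; deficit = 50/3

Write each e_j = u_j / sqrt(<u_j, u_j>) where u_j is the displayed integer vector. Then <v, e_j> = <v, u_j> / sqrt(<u_j, u_j>), so |<v, e_j>|^2 = <v, u_j>^2 / <u_j, u_j>.
Coefficients: <v, e_1> = 1/sqrt(3), <v, e_2> = 2/sqrt(12), <v, e_3> = -8/sqrt(24).
Square and sum: Σ |<v, e_j>|^2 = 10/3.
Compute ||v||^2 = v·v = 20.
Deficit = 20 − 10/3 = 50/3 ≥ 0, confirming Bessel's inequality. (The deficit equals ||v − Σ <v,e_j> e_j||^2, the squared distance from v to span{e_j}.)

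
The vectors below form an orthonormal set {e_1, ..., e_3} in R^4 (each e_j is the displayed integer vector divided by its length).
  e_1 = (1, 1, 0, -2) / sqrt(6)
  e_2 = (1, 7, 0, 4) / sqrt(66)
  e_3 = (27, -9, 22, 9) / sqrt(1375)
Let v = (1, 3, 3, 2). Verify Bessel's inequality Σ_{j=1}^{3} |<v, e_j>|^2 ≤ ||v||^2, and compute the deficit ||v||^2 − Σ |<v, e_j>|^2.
Σ |<v, e_j>|^2 = 2346/125; ||v||^2 = 23; deficit = 529/125

Write each e_j = u_j / sqrt(<u_j, u_j>) where u_j is the displayed integer vector. Then <v, e_j> = <v, u_j> / sqrt(<u_j, u_j>), so |<v, e_j>|^2 = <v, u_j>^2 / <u_j, u_j>.
Coefficients: <v, e_1> = 0/sqrt(6), <v, e_2> = 30/sqrt(66), <v, e_3> = 84/sqrt(1375).
Square and sum: Σ |<v, e_j>|^2 = 2346/125.
Compute ||v||^2 = v·v = 23.
Deficit = 23 − 2346/125 = 529/125 ≥ 0, confirming Bessel's inequality. (The deficit equals ||v − Σ <v,e_j> e_j||^2, the squared distance from v to span{e_j}.)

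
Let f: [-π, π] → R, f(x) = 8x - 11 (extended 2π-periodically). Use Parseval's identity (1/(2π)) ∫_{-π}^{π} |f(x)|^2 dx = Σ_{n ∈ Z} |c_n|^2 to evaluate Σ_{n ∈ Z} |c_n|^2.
Σ |c_n|^2 = 64π^2/3 + 121

Expand and integrate term by term over [-π, π]:
  ∫ (8x)^2 dx = 64·(2π^3/3); ∫ 2·8·(-11)·x dx = 0 (odd integrand); ∫ (-11)^2 dx = 121·2π.
So (1/(2π)) ∫_{-π}^{π} (8x - 11)^2 dx = 64π^2/3 + 121 = 64π^2/3 + 121.
Parseval ⇒ Σ |c_n|^2 = 64π^2/3 + 121.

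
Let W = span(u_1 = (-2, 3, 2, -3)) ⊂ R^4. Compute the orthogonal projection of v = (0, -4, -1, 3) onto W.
proj_W(v) = (23/13, -69/26, -23/13, 69/26)

Set up U = [u_1 | ... | u_1] ∈ R^(4×1). The projector onto W = col(U) is P = U (U^T U)^(-1) U^T.
Compute U^T U =
  [26],
and U^T v = (-23).
Solve U^T U · c = U^T v for the coefficients: c = (-23/26). The projection is proj_W(v) = U c.
Check: (v - proj_W(v)) · u_1 = 0  (should be 0).
Result: proj_W(v) = (23/13, -69/26, -23/13, 69/26).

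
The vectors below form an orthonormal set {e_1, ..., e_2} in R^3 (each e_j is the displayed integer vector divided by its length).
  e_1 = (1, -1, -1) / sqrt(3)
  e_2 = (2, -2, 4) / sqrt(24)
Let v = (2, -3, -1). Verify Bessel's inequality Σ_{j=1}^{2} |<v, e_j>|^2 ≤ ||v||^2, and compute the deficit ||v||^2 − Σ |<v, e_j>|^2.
Σ |<v, e_j>|^2 = 27/2; ||v||^2 = 14; deficit = 1/2

Write each e_j = u_j / sqrt(<u_j, u_j>) where u_j is the displayed integer vector. Then <v, e_j> = <v, u_j> / sqrt(<u_j, u_j>), so |<v, e_j>|^2 = <v, u_j>^2 / <u_j, u_j>.
Coefficients: <v, e_1> = 6/sqrt(3), <v, e_2> = 6/sqrt(24).
Square and sum: Σ |<v, e_j>|^2 = 27/2.
Compute ||v||^2 = v·v = 14.
Deficit = 14 − 27/2 = 1/2 ≥ 0, confirming Bessel's inequality. (The deficit equals ||v − Σ <v,e_j> e_j||^2, the squared distance from v to span{e_j}.)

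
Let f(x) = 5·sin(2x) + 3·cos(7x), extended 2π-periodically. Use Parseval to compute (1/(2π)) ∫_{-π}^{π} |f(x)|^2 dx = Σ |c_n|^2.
Σ |c_n|^2 = 17

Expand |f|^2 and use orthogonality of {sin(nx), cos(mx)} on [-π, π]:
  ∫_{-π}^{π} sin(nx)^2 dx = π, ∫ cos(mx)^2 dx = π, and cross terms integrate to 0.
So ∫_{-π}^{π} f(x)^2 dx = 5^2 · π + 3^2 · π = (25 + 9)π.
Divide by 2π: (25 + 9)/2 = 17.
By Parseval, this equals Σ |c_n|^2.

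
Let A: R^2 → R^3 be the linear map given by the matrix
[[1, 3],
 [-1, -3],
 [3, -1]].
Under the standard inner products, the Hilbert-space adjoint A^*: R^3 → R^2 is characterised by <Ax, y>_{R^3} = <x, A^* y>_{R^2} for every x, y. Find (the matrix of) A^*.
A^* = A^T =
[[1, -1, 3],
 [3, -3, -1]]

For real matrices with standard dot products, the defining identity <Ax, y> = <x, A^* y> gives (Ax)^T y = x^T (A^*) y, i.e. x^T A^T y = x^T (A^*) y. Since this holds for all x, y, we must have A^* = A^T. Therefore
A^* =
[[1, -1, 3],
 [3, -3, -1]].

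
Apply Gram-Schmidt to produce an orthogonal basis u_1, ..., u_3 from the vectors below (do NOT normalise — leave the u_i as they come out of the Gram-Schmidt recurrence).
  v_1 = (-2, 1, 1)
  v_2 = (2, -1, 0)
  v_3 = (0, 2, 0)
Orthogonal basis:
  u_1 = (-2, 1, 1)
  u_2 = (1/3, -1/6, 5/6)
  u_3 = (4/5, 8/5, 0)

Apply the Gram-Schmidt recurrence
  u_1 = v_1
  u_i = v_i − Σ_{j<i} ((v_i · u_j) / (u_j · u_j)) · u_j.

Step by step this gives:
  u_1 = (-2, 1, 1)
  u_2 = (1/3, -1/6, 5/6)
  u_3 = (4/5, 8/5, 0)

Orthogonality check:
  u_2 · u_1 = 0 (should be 0)
  u_3 · u_1 = 0 (should be 0)
  u_3 · u_2 = 0 (should be 0)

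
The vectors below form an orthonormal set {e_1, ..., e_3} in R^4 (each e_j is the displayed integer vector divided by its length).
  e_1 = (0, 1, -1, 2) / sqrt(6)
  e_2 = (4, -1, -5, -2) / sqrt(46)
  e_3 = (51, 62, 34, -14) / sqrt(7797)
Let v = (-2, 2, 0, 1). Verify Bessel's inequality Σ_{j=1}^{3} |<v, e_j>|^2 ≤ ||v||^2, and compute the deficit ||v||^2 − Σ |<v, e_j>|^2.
Σ |<v, e_j>|^2 = 656/113; ||v||^2 = 9; deficit = 361/113

Write each e_j = u_j / sqrt(<u_j, u_j>) where u_j is the displayed integer vector. Then <v, e_j> = <v, u_j> / sqrt(<u_j, u_j>), so |<v, e_j>|^2 = <v, u_j>^2 / <u_j, u_j>.
Coefficients: <v, e_1> = 4/sqrt(6), <v, e_2> = -12/sqrt(46), <v, e_3> = 8/sqrt(7797).
Square and sum: Σ |<v, e_j>|^2 = 656/113.
Compute ||v||^2 = v·v = 9.
Deficit = 9 − 656/113 = 361/113 ≥ 0, confirming Bessel's inequality. (The deficit equals ||v − Σ <v,e_j> e_j||^2, the squared distance from v to span{e_j}.)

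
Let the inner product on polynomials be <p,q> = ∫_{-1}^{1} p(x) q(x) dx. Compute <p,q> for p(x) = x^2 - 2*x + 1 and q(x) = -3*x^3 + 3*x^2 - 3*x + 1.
<p,q> = 184/15

Expand the product: p(x)·q(x) = -3*x^5 + 9*x^4 - 12*x^3 + 10*x^2 - 5*x + 1.
∫_{-1}^{1} of each monomial x^k gives [2/(k+1) if k even, 0 if k odd]. Integrating term-by-term (or equivalently evaluating the antiderivative F(x) = -x^6/2 + 9*x^5/5 - 3*x^4 + 10*x^3/3 - 5*x^2/2 + x at the endpoints):
  F(1) − F(−1) = 2/15 − (-182/15) = 184/15.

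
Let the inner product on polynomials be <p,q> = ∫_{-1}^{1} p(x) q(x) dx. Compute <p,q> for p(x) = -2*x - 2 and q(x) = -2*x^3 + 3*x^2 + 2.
<p,q> = -52/5

Expand the product: p(x)·q(x) = 4*x^4 - 2*x^3 - 6*x^2 - 4*x - 4.
∫_{-1}^{1} of each monomial x^k gives [2/(k+1) if k even, 0 if k odd]. Integrating term-by-term (or equivalently evaluating the antiderivative F(x) = 4*x^5/5 - x^4/2 - 2*x^3 - 2*x^2 - 4*x at the endpoints):
  F(1) − F(−1) = -77/10 − (27/10) = -52/5.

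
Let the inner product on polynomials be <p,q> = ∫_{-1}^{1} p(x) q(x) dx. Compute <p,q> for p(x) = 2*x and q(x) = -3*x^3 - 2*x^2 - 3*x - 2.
<p,q> = -32/5

Expand the product: p(x)·q(x) = -6*x^4 - 4*x^3 - 6*x^2 - 4*x.
∫_{-1}^{1} of each monomial x^k gives [2/(k+1) if k even, 0 if k odd]. Integrating term-by-term (or equivalently evaluating the antiderivative F(x) = -6*x^5/5 - x^4 - 2*x^3 - 2*x^2 at the endpoints):
  F(1) − F(−1) = -31/5 − (1/5) = -32/5.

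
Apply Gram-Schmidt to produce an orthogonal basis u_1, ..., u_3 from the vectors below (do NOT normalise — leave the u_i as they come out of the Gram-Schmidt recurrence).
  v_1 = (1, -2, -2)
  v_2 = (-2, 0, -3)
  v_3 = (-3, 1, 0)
Orthogonal basis:
  u_1 = (1, -2, -2)
  u_2 = (-22/9, 8/9, -19/9)
  u_3 = (-66/101, -77/101, 44/101)

Apply the Gram-Schmidt recurrence
  u_1 = v_1
  u_i = v_i − Σ_{j<i} ((v_i · u_j) / (u_j · u_j)) · u_j.

Step by step this gives:
  u_1 = (1, -2, -2)
  u_2 = (-22/9, 8/9, -19/9)
  u_3 = (-66/101, -77/101, 44/101)

Orthogonality check:
  u_2 · u_1 = 0 (should be 0)
  u_3 · u_1 = 0 (should be 0)
  u_3 · u_2 = 0 (should be 0)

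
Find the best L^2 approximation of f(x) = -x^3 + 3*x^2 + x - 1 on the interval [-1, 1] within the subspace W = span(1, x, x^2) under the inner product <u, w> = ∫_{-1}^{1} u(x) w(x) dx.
g(x) = 3*x^2 + 2*x/5 - 1

The best approximation g ∈ W is the orthogonal projection of f onto W. Writing g = a_0 + a_1 x + a_2 x^2, the coefficients solve the normal equations G · a = b where
  G_{ij} = <φ_i, φ_j> and b_i = <f, φ_i>, with φ_0 = 1, φ_1 = x, φ_2 = x^2.
G =
  [2, 0, 2/3]
  [0, 2/3, 0]
  [2/3, 0, 2/5],
b = (0, 4/15, 8/15).
Solving gives a_0 = -1, a_1 = 2/5, a_2 = 3, so
  g(x) = 3*x^2 + 2*x/5 - 1.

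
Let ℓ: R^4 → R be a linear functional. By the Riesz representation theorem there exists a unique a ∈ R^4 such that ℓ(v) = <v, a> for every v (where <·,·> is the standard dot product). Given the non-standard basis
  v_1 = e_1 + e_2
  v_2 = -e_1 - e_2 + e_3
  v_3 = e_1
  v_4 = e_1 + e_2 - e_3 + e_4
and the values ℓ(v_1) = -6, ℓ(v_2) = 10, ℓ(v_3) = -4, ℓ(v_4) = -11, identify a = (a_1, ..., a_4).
a = (-4, -2, 4, -1)

Write a = (a_1, ..., a_4) in the standard basis. For each basis vector v_i, ℓ(v_i) = <v_i, a> is a linear equation in the a_j's. Collect the n equations into a matrix system V a = ℓ, where row i of V is v_i (expressed in the standard basis). Since V is invertible (lower-triangular with 1s on the diagonal, up to permutation), solve by back-substitution:
  V =
[[1, 1, 0, 0],
 [-1, -1, 1, 0],
 [1, 0, 0, 0],
 [1, 1, -1, 1]]
  V a = (-6, 10, -4, -11)
Solving gives a = (-4, -2, 4, -1).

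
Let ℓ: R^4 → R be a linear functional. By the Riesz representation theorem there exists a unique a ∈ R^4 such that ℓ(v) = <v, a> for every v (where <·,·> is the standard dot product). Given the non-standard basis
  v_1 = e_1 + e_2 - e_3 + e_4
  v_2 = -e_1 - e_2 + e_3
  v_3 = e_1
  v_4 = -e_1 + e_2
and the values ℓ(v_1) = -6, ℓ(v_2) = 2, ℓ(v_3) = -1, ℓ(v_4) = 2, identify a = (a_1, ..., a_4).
a = (-1, 1, 2, -4)

Write a = (a_1, ..., a_4) in the standard basis. For each basis vector v_i, ℓ(v_i) = <v_i, a> is a linear equation in the a_j's. Collect the n equations into a matrix system V a = ℓ, where row i of V is v_i (expressed in the standard basis). Since V is invertible (lower-triangular with 1s on the diagonal, up to permutation), solve by back-substitution:
  V =
[[1, 1, -1, 1],
 [-1, -1, 1, 0],
 [1, 0, 0, 0],
 [-1, 1, 0, 0]]
  V a = (-6, 2, -1, 2)
Solving gives a = (-1, 1, 2, -4).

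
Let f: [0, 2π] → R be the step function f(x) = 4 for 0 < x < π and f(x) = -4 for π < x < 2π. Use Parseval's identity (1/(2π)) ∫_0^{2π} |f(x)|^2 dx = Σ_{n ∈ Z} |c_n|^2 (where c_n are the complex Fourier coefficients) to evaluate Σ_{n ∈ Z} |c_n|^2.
Σ |c_n|^2 = 16

Parseval equates the L^2 energy of f (normalised by 1/(2π)) with the ℓ^2 sum of its Fourier coefficients: (1/(2π)) ∫_0^{2π} |f|^2 = Σ |c_n|^2.
Compute the left side: (1/(2π)) [∫_0^π 4^2 dx + ∫_π^{2π} (-4)^2 dx] = (1/(2π)) · (16π + 16π) = (16 + 16)/2 = 16.
So Σ_{n ∈ Z} |c_n|^2 = 16.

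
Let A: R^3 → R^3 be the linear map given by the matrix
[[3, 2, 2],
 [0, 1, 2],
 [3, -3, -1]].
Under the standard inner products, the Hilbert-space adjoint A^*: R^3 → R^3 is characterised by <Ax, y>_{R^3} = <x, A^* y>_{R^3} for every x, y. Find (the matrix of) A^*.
A^* = A^T =
[[3, 0, 3],
 [2, 1, -3],
 [2, 2, -1]]

For real matrices with standard dot products, the defining identity <Ax, y> = <x, A^* y> gives (Ax)^T y = x^T (A^*) y, i.e. x^T A^T y = x^T (A^*) y. Since this holds for all x, y, we must have A^* = A^T. Therefore
A^* =
[[3, 0, 3],
 [2, 1, -3],
 [2, 2, -1]].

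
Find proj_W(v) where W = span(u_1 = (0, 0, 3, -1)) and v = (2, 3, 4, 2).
proj_W(v) = (0, 0, 3, -1)

Set up U = [u_1 | ... | u_1] ∈ R^(4×1). The projector onto W = col(U) is P = U (U^T U)^(-1) U^T.
Compute U^T U =
  [10],
and U^T v = (10).
Solve U^T U · c = U^T v for the coefficients: c = (1). The projection is proj_W(v) = U c.
Check: (v - proj_W(v)) · u_1 = 0  (should be 0).
Result: proj_W(v) = (0, 0, 3, -1).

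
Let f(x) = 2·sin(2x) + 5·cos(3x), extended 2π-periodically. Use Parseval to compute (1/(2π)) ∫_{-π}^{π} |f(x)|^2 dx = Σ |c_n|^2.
Σ |c_n|^2 = 29/2

Expand |f|^2 and use orthogonality of {sin(nx), cos(mx)} on [-π, π]:
  ∫_{-π}^{π} sin(nx)^2 dx = π, ∫ cos(mx)^2 dx = π, and cross terms integrate to 0.
So ∫_{-π}^{π} f(x)^2 dx = 2^2 · π + 5^2 · π = (4 + 25)π.
Divide by 2π: (4 + 25)/2 = 29/2.
By Parseval, this equals Σ |c_n|^2.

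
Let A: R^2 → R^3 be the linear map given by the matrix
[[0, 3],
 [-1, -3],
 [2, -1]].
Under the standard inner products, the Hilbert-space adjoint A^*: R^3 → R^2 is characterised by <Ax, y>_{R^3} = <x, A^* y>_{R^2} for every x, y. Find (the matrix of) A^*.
A^* = A^T =
[[0, -1, 2],
 [3, -3, -1]]

For real matrices with standard dot products, the defining identity <Ax, y> = <x, A^* y> gives (Ax)^T y = x^T (A^*) y, i.e. x^T A^T y = x^T (A^*) y. Since this holds for all x, y, we must have A^* = A^T. Therefore
A^* =
[[0, -1, 2],
 [3, -3, -1]].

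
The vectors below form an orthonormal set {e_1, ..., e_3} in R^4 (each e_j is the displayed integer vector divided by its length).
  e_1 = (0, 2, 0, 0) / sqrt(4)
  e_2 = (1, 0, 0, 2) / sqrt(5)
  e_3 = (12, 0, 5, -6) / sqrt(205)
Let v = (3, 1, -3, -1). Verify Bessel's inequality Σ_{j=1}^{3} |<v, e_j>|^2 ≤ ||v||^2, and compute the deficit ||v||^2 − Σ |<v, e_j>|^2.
Σ |<v, e_j>|^2 = 195/41; ||v||^2 = 20; deficit = 625/41

Write each e_j = u_j / sqrt(<u_j, u_j>) where u_j is the displayed integer vector. Then <v, e_j> = <v, u_j> / sqrt(<u_j, u_j>), so |<v, e_j>|^2 = <v, u_j>^2 / <u_j, u_j>.
Coefficients: <v, e_1> = 2/sqrt(4), <v, e_2> = 1/sqrt(5), <v, e_3> = 27/sqrt(205).
Square and sum: Σ |<v, e_j>|^2 = 195/41.
Compute ||v||^2 = v·v = 20.
Deficit = 20 − 195/41 = 625/41 ≥ 0, confirming Bessel's inequality. (The deficit equals ||v − Σ <v,e_j> e_j||^2, the squared distance from v to span{e_j}.)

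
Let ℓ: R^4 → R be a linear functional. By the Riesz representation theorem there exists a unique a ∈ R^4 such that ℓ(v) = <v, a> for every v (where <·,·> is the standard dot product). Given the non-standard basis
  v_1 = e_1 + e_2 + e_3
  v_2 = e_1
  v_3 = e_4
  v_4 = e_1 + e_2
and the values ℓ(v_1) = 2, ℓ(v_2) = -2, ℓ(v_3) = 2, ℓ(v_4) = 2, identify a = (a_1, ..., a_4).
a = (-2, 4, 0, 2)

Write a = (a_1, ..., a_4) in the standard basis. For each basis vector v_i, ℓ(v_i) = <v_i, a> is a linear equation in the a_j's. Collect the n equations into a matrix system V a = ℓ, where row i of V is v_i (expressed in the standard basis). Since V is invertible (lower-triangular with 1s on the diagonal, up to permutation), solve by back-substitution:
  V =
[[1, 1, 1, 0],
 [1, 0, 0, 0],
 [0, 0, 0, 1],
 [1, 1, 0, 0]]
  V a = (2, -2, 2, 2)
Solving gives a = (-2, 4, 0, 2).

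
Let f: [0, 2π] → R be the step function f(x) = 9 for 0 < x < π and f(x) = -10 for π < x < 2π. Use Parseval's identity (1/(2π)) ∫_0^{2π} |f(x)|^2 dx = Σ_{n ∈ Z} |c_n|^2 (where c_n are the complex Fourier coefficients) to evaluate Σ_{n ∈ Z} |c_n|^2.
Σ |c_n|^2 = 181/2

Parseval equates the L^2 energy of f (normalised by 1/(2π)) with the ℓ^2 sum of its Fourier coefficients: (1/(2π)) ∫_0^{2π} |f|^2 = Σ |c_n|^2.
Compute the left side: (1/(2π)) [∫_0^π 9^2 dx + ∫_π^{2π} (-10)^2 dx] = (1/(2π)) · (81π + 100π) = (81 + 100)/2 = 181/2.
So Σ_{n ∈ Z} |c_n|^2 = 181/2.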